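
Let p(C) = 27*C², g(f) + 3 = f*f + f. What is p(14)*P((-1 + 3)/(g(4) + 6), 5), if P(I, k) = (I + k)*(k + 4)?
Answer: 5572476/23 ≈ 2.4228e+5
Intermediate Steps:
g(f) = -3 + f + f² (g(f) = -3 + (f*f + f) = -3 + (f² + f) = -3 + (f + f²) = -3 + f + f²)
P(I, k) = (4 + k)*(I + k) (P(I, k) = (I + k)*(4 + k) = (4 + k)*(I + k))
p(14)*P((-1 + 3)/(g(4) + 6), 5) = (27*14²)*(5² + 4*((-1 + 3)/((-3 + 4 + 4²) + 6)) + 4*5 + ((-1 + 3)/((-3 + 4 + 4²) + 6))*5) = (27*196)*(25 + 4*(2/((-3 + 4 + 16) + 6)) + 20 + (2/((-3 + 4 + 16) + 6))*5) = 5292*(25 + 4*(2/(17 + 6)) + 20 + (2/(17 + 6))*5) = 5292*(25 + 4*(2/23) + 20 + (2/23)*5) = 5292*(25 + 8/23 + 20 + 10/23) = 5292*(1053/23) = 5572476/23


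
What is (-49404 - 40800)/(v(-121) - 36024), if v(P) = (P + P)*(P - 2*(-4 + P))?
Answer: 15034/11207 ≈ 1.3415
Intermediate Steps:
v(P) = 2*P*(8 - P) (v(P) = (2*P)*(P + (8 - 2*P)) = (2*P)*(8 - P) = 2*P*(8 - P))
(-49404 - 40800)/(v(-121) - 36024) = (-49404 - 40800)/(2*(-121)*(8 - 1*(-121)) - 36024) = -90204/(2*(-121)*(8 + 121) - 36024) = -90204/(2*(-121)*129 - 36024) = -90204/(-31218 - 36024) = -90204/(-67242) = -90204*(-1/67242) = 15034/11207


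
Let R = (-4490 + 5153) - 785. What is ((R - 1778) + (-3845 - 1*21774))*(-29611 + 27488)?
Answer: 58422837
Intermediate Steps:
R = -122 (R = 663 - 785 = -122)
((R - 1778) + (-3845 - 1*21774))*(-29611 + 27488) = ((-122 - 1778) + (-3845 - 1*21774))*(-29611 + 27488) = (-1900 + (-3845 - 21774))*(-2123) = (-1900 - 25619)*(-2123) = -27519*(-2123) = 58422837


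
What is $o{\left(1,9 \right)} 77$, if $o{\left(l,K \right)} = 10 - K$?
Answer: $77$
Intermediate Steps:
$o{\left(1,9 \right)} 77 = \left(10 - 9\right) 77 = 1 \cdot 77 = 77$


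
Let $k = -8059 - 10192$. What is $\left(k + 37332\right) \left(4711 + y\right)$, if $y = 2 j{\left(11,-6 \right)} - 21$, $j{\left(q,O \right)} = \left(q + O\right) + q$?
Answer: $90100482$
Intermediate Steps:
$j{\left(q,O \right)} = O + 2 q$ ($j{\left(q,O \right)} = \left(O + q\right) + q = O + 2 q$)
$k = -18251$ ($k = -8059 - 10192 = -18251$)
$y = 11$ ($y = 2 \left(-6 + 2 \cdot 11\right) - 21 = 2 \left(-6 + 22\right) - 21 = 2 \cdot 16 - 21 = 32 - 21 = 11$)
$\left(k + 37332\right) \left(4711 + y\right) = \left(-18251 + 37332\right) \left(4711 + 11\right) = 19081 \cdot 4722 = 90100482$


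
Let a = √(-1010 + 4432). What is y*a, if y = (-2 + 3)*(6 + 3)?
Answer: 9*√3422 ≈ 526.48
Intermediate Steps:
a = √3422 ≈ 58.498
y = 9 (y = 1*9 = 9)
y*a = 9*√3422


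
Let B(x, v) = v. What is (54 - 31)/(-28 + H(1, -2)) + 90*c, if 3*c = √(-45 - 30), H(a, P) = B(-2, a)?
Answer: -23/27 + 150*I*√3 ≈ -0.85185 + 259.81*I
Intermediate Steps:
H(a, P) = a
c = 5*I*√3/3 (c = √(-45 - 30)/3 = √(-75)/3 = (5*I*√3)/3 = 5*I*√3/3 ≈ 2.8868*I)
(54 - 31)/(-28 + H(1, -2)) + 90*c = (54 - 31)/(-28 + 1) + 90*(5*I*√3/3) = 23/(-27) + 150*I*√3 = 23*(-1/27) + 150*I*√3 = -23/27 + 150*I*√3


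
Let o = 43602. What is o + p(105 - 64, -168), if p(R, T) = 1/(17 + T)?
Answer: 6583901/151 ≈ 43602.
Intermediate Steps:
o + p(105 - 64, -168) = 43602 + 1/(17 - 168) = 43602 + 1/(-151) = 43602 - 1/151 = 6583901/151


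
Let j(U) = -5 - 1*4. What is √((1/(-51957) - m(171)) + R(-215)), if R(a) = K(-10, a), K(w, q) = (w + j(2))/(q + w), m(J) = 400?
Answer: I*√2998844531274/86595 ≈ 19.998*I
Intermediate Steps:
j(U) = -9 (j(U) = -5 - 4 = -9)
K(w, q) = (-9 + w)/(q + w) (K(w, q) = (w - 9)/(q + w) = (-9 + w)/(q + w))
R(a) = -19/(-10 + a) (R(a) = (-9 - 10)/(a - 10) = -19/(-10 + a))
√((1/(-51957) - m(171)) + R(-215)) = √((1/(-51957) - 1*400) - 19/(-10 - 215)) = √((-1/51957 - 400) - 19/(-225)) = √(-20782801/51957 - 19*(-1/225)) = √(-20782801/51957 + 19/225) = √(-173153446/432975) = I*√2998844531274/86595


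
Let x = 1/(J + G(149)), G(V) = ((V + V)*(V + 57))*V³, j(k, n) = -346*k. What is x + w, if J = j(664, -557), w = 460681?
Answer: 93549635400981709/203068143468 ≈ 4.6068e+5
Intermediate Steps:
G(V) = 2*V⁴*(57 + V) (G(V) = ((2*V)*(57 + V))*V³ = (2*V*(57 + V))*V³ = 2*V⁴*(57 + V))
J = -229744 (J = -346*664 = -229744)
x = 1/203068143468 (x = 1/(-229744 + 2*149⁴*(57 + 149)) = 1/(-229744 + 2*492884401*206) = 1/(-229744 + 203068373212) = 1/203068143468 ≈ 4.9245e-12)
x + w = 1/203068143468 + 460681 = 93549635400981709/203068143468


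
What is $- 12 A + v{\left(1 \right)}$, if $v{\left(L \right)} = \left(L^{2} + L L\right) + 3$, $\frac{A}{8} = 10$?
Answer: $-955$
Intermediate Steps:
$A = 80$ ($A = 8 \cdot 10 = 80$)
$v{\left(L \right)} = 3 + 2 L^{2}$ ($v{\left(L \right)} = \left(L^{2} + L^{2}\right) + 3 = 2 L^{2} + 3 = 3 + 2 L^{2}$)
$- 12 A + v{\left(1 \right)} = \left(-12\right) 80 + \left(3 + 2 \cdot 1^{2}\right) = -960 + \left(3 + 2 \cdot 1\right) = -960 + \left(3 + 2\right) = -960 + 5 = -955$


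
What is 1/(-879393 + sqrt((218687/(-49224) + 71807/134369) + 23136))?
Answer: -48877842775032/42982831505751023177 - 2*sqrt(5163103231069631349666)/730708135597767394009 ≈ -1.1373e-6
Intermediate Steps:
1/(-879393 + sqrt((218687/(-49224) + 71807/134369) + 23136)) = 1/(-879393 + sqrt((218687*(-1/49224) + 71807*(1/134369)) + 23136)) = 1/(-879393 + sqrt((-31241/7032 + 71807/134369) + 23136)) = 1/(-879393 + sqrt(-3692875105/944882808 + 23136)) = 1/(-879393 + sqrt(21857115770783/944882808)) = 1/(-879393 + sqrt(5163103231069631349666)/472441404)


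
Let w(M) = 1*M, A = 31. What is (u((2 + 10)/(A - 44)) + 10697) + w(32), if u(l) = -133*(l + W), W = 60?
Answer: 37333/13 ≈ 2871.8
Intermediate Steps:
w(M) = M
u(l) = -7980 - 133*l (u(l) = -133*(l + 60) = -133*(60 + l) = -7980 - 133*l)
(u((2 + 10)/(A - 44)) + 10697) + w(32) = ((-7980 - 133*(2 + 10)/(31 - 44)) + 10697) + 32 = ((-7980 - 1596/(-13)) + 10697) + 32 = ((-7980 - 1596*(-1)/13) + 10697) + 32 = ((-7980 - 133*(-12/13)) + 10697) + 32 = ((-7980 + 1596/13) + 10697) + 32 = (-102144/13 + 10697) + 32 = 36917/13 + 32 = 37333/13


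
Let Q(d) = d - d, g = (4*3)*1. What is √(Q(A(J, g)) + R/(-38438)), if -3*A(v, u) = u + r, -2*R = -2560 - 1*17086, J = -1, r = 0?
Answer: I*√377576474/38438 ≈ 0.50552*I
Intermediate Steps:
g = 12 (g = 12*1 = 12)
R = 9823 (R = -(-2560 - 1*17086)/2 = -(-2560 - 17086)/2 = -½*(-19646) = 9823)
A(v, u) = -u/3 (A(v, u) = -(u + 0)/3 = -u/3)
Q(d) = 0
√(Q(A(J, g)) + R/(-38438)) = √(0 + 9823/(-38438)) = √(0 + 9823*(-1/38438)) = √(0 - 9823/38438) = √(-9823/38438) = I*√377576474/38438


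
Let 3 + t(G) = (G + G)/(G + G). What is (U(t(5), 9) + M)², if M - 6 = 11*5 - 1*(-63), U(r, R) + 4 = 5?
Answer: 15625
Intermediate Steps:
t(G) = -2 (t(G) = -3 + (G + G)/(G + G) = -3 + (2*G)/((2*G)) = -3 + (2*G)*(1/(2*G)) = -3 + 1 = -2)
U(r, R) = 1 (U(r, R) = -4 + 5 = 1)
M = 124 (M = 6 + (11*5 - 1*(-63)) = 6 + (55 + 63) = 6 + 118 = 124)
(U(t(5), 9) + M)² = (1 + 124)² = 125² = 15625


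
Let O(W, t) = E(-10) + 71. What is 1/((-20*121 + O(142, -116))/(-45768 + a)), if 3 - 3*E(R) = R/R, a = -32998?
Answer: 236298/7045 ≈ 33.541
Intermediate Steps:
E(R) = ⅔ (E(R) = 1 - R/(3*R) = 1 - ⅓*1 = 1 - ⅓ = ⅔)
O(W, t) = 215/3 (O(W, t) = ⅔ + 71 = 215/3)
1/((-20*121 + O(142, -116))/(-45768 + a)) = 1/((-20*121 + 215/3)/(-45768 - 32998)) = 1/((-2420 + 215/3)/(-78766)) = 1/(-7045/3*(-1/78766)) = 1/(7045/236298) = 236298/7045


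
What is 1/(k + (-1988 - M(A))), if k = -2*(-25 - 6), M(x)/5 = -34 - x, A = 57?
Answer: -1/1471 ≈ -0.00067981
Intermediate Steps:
M(x) = -170 - 5*x (M(x) = 5*(-34 - x) = -170 - 5*x)
k = 62 (k = -2*(-31) = 62)
1/(k + (-1988 - M(A))) = 1/(62 + (-1988 - (-170 - 5*57))) = 1/(62 + (-1988 - (-170 - 285))) = 1/(62 + (-1988 - 1*(-455))) = 1/(62 + (-1988 + 455)) = 1/(62 - 1533) = 1/(-1471) = -1/1471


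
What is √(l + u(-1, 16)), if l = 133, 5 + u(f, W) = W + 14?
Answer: √158 ≈ 12.570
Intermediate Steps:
u(f, W) = 9 + W (u(f, W) = -5 + (W + 14) = -5 + (14 + W) = 9 + W)
√(l + u(-1, 16)) = √(133 + (9 + 16)) = √(133 + 25) = √158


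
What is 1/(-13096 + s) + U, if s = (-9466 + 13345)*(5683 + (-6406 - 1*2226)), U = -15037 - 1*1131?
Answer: -185160252857/11452267 ≈ -16168.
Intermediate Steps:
U = -16168 (U = -15037 - 1131 = -16168)
s = -11439171 (s = 3879*(5683 + (-6406 - 2226)) = 3879*(5683 - 8632) = 3879*(-2949) = -11439171)
1/(-13096 + s) + U = 1/(-13096 - 11439171) - 16168 = 1/(-11452267) - 16168 = -1/11452267 - 16168 = -185160252857/11452267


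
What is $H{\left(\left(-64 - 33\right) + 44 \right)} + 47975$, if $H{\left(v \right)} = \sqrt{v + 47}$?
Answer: $47975 + i \sqrt{6} \approx 47975.0 + 2.4495 i$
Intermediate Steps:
$H{\left(v \right)} = \sqrt{47 + v}$
$H{\left(\left(-64 - 33\right) + 44 \right)} + 47975 = \sqrt{47 + \left(\left(-64 - 33\right) + 44\right)} + 47975 = \sqrt{47 + \left(-97 + 44\right)} + 47975 = \sqrt{47 - 53} + 47975 = \sqrt{-6} + 47975 = i \sqrt{6} + 47975 = 47975 + i \sqrt{6}$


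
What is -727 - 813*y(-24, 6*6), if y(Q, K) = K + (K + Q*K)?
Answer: 643169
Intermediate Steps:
y(Q, K) = 2*K + K*Q (y(Q, K) = K + (K + K*Q) = 2*K + K*Q)
-727 - 813*y(-24, 6*6) = -727 - 813*6*6*(2 - 24) = -727 - 29268*(-22) = -727 - 813*(-792) = -727 + 643896 = 643169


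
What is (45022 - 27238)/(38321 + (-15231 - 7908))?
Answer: 8892/7591 ≈ 1.1714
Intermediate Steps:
(45022 - 27238)/(38321 + (-15231 - 7908)) = 17784/(38321 - 23139) = 17784/15182 = 17784*(1/15182) = 8892/7591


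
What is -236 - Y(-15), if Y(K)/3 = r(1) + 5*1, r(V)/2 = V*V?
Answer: -257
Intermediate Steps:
r(V) = 2*V**2 (r(V) = 2*(V*V) = 2*V**2)
Y(K) = 21 (Y(K) = 3*(2*1**2 + 5*1) = 3*(2*1 + 5) = 3*(2 + 5) = 3*7 = 21)
-236 - Y(-15) = -236 - 1*21 = -236 - 21 = -257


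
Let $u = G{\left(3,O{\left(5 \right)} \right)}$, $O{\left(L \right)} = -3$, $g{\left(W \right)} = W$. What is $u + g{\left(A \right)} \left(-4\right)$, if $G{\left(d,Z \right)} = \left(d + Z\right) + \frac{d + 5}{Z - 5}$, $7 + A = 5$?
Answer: $7$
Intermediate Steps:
$A = -2$ ($A = -7 + 5 = -2$)
$G{\left(d,Z \right)} = Z + d + \frac{5 + d}{-5 + Z}$ ($G{\left(d,Z \right)} = \left(Z + d\right) + \frac{5 + d}{-5 + Z} = Z + d + \frac{5 + d}{-5 + Z}$)
$u = -1$ ($u = \frac{5 + \left(-3\right)^{2} - -15 - 12 - 9}{-5 - 3} = \frac{5 + 9 + 15 - 12 - 9}{-8} = \left(- \frac{1}{8}\right) 8 = -1$)
$u + g{\left(A \right)} \left(-4\right) = -1 - -8 = -1 + 8 = 7$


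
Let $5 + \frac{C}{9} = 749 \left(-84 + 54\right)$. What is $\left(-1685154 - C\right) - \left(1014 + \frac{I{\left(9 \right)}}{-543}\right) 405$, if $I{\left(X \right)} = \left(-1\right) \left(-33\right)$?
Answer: $- \frac{342727914}{181} \approx -1.8935 \cdot 10^{6}$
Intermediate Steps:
$I{\left(X \right)} = 33$
$C = -202275$ ($C = -45 + 9 \cdot 749 \left(-84 + 54\right) = -45 + 9 \cdot 749 \left(-30\right) = -45 + 9 \left(-22470\right) = -45 - 202230 = -202275$)
$\left(-1685154 - C\right) - \left(1014 + \frac{I{\left(9 \right)}}{-543}\right) 405 = \left(-1685154 - -202275\right) - \left(1014 + \frac{33}{-543}\right) 405 = \left(-1685154 + 202275\right) - \left(1014 + 33 \left(- \frac{1}{543}\right)\right) 405 = -1482879 - \left(1014 - \frac{11}{181}\right) 405 = -1482879 - \frac{183523}{181} \cdot 405 = -1482879 - \frac{74326815}{181} = - \frac{342727914}{181}$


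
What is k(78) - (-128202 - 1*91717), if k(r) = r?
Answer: 219997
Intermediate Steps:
k(78) - (-128202 - 1*91717) = 78 - (-128202 - 1*91717) = 78 - (-128202 - 91717) = 78 - 1*(-219919) = 78 + 219919 = 219997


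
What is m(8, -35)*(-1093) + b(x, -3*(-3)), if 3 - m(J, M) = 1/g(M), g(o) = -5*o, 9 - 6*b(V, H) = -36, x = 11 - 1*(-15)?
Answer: -1142839/350 ≈ -3265.3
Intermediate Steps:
x = 26 (x = 11 + 15 = 26)
b(V, H) = 15/2 (b(V, H) = 3/2 - ⅙*(-36) = 3/2 + 6 = 15/2)
m(J, M) = 3 + 1/(5*M) (m(J, M) = 3 - 1/((-5*M)) = 3 - (-1)/(5*M) = 3 + 1/(5*M))
m(8, -35)*(-1093) + b(x, -3*(-3)) = (3 + (⅕)/(-35))*(-1093) + 15/2 = (3 + (⅕)*(-1/35))*(-1093) + 15/2 = (3 - 1/175)*(-1093) + 15/2 = (524/175)*(-1093) + 15/2 = -572732/175 + 15/2 = -1142839/350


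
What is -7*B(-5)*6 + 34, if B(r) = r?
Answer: 244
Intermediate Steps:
-7*B(-5)*6 + 34 = -7*(-5)*6 + 34 = 35*6 + 34 = 210 + 34 = 244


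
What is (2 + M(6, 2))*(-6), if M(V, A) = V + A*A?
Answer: -72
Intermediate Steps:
M(V, A) = V + A**2
(2 + M(6, 2))*(-6) = (2 + (6 + 2**2))*(-6) = (2 + (6 + 4))*(-6) = (2 + 10)*(-6) = 12*(-6) = -72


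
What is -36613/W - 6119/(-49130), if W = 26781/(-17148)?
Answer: 10281976504353/438583510 ≈ 23444.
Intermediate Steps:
W = -8927/5716 (W = 26781*(-1/17148) = -8927/5716 ≈ -1.5618)
-36613/W - 6119/(-49130) = -36613/(-8927/5716) - 6119/(-49130) = -36613*(-5716/8927) - 6119*(-1/49130) = 209279908/8927 + 6119/49130 = 10281976504353/438583510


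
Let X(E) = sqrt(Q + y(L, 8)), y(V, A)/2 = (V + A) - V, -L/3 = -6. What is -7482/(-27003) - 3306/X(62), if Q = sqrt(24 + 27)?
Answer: 2494/9001 - 3306/sqrt(16 + sqrt(51)) ≈ -686.96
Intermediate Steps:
L = 18 (L = -3*(-6) = 18)
y(V, A) = 2*A (y(V, A) = 2*((V + A) - V) = 2*((A + V) - V) = 2*A)
Q = sqrt(51) ≈ 7.1414
X(E) = sqrt(16 + sqrt(51)) (X(E) = sqrt(sqrt(51) + 2*8) = sqrt(sqrt(51) + 16) = sqrt(16 + sqrt(51)))
-7482/(-27003) - 3306/X(62) = -7482/(-27003) - 3306/sqrt(16 + sqrt(51)) = -7482*(-1/27003) - 3306/sqrt(16 + sqrt(51)) = 2494/9001 - 3306/sqrt(16 + sqrt(51))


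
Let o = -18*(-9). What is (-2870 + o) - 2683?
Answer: -5391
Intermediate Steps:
o = 162
(-2870 + o) - 2683 = (-2870 + 162) - 2683 = -2708 - 2683 = -5391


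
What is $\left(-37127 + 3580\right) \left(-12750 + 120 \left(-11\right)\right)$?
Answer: $472006290$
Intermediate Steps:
$\left(-37127 + 3580\right) \left(-12750 + 120 \left(-11\right)\right) = - 33547 \left(-12750 - 1320\right) = \left(-33547\right) \left(-14070\right) = 472006290$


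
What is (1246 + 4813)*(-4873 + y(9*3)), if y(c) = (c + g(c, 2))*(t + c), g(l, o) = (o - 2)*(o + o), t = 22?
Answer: -21509450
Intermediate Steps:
g(l, o) = 2*o*(-2 + o) (g(l, o) = (-2 + o)*(2*o) = 2*o*(-2 + o))
y(c) = c*(22 + c) (y(c) = (c + 2*2*(-2 + 2))*(22 + c) = (c + 2*2*0)*(22 + c) = (c + 0)*(22 + c) = c*(22 + c))
(1246 + 4813)*(-4873 + y(9*3)) = (1246 + 4813)*(-4873 + (9*3)*(22 + 9*3)) = 6059*(-4873 + 27*(22 + 27)) = 6059*(-4873 + 27*49) = 6059*(-4873 + 1323) = 6059*(-3550) = -21509450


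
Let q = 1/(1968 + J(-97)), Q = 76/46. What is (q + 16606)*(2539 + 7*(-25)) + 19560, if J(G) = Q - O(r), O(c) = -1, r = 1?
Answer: 1780191281172/45325 ≈ 3.9276e+7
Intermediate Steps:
Q = 38/23 (Q = 76*(1/46) = 38/23 ≈ 1.6522)
J(G) = 61/23 (J(G) = 38/23 - 1*(-1) = 38/23 + 1 = 61/23)
q = 23/45325 (q = 1/(1968 + 61/23) = 1/(45325/23) = 23/45325 ≈ 0.00050745)
(q + 16606)*(2539 + 7*(-25)) + 19560 = (23/45325 + 16606)*(2539 + 7*(-25)) + 19560 = 752666973*(2539 - 175)/45325 + 19560 = (752666973/45325)*2364 + 19560 = 1779304724172/45325 + 19560 = 1780191281172/45325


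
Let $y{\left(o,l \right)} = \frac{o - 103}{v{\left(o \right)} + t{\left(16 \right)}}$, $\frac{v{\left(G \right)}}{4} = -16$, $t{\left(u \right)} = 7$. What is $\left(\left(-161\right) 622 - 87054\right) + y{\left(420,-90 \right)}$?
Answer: $- \frac{10670489}{57} \approx -1.872 \cdot 10^{5}$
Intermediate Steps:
$v{\left(G \right)} = -64$ ($v{\left(G \right)} = 4 \left(-16\right) = -64$)
$y{\left(o,l \right)} = \frac{103}{57} - \frac{o}{57}$ ($y{\left(o,l \right)} = \frac{o - 103}{-64 + 7} = \frac{-103 + o}{-57} = \left(-103 + o\right) \left(- \frac{1}{57}\right) = \frac{103}{57} - \frac{o}{57}$)
$\left(\left(-161\right) 622 - 87054\right) + y{\left(420,-90 \right)} = \left(\left(-161\right) 622 - 87054\right) + \left(\frac{103}{57} - \frac{140}{19}\right) = \left(-100142 - 87054\right) + \left(\frac{103}{57} - \frac{140}{19}\right) = -187196 - \frac{317}{57} = - \frac{10670489}{57}$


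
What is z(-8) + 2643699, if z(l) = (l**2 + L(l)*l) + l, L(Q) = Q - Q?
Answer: 2643755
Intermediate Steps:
L(Q) = 0
z(l) = l + l**2 (z(l) = (l**2 + 0*l) + l = (l**2 + 0) + l = l**2 + l = l + l**2)
z(-8) + 2643699 = -8*(1 - 8) + 2643699 = -8*(-7) + 2643699 = 56 + 2643699 = 2643755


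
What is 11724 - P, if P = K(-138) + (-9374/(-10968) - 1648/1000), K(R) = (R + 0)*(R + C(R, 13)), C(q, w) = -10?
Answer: -5963306171/685500 ≈ -8699.2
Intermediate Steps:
K(R) = R*(-10 + R) (K(R) = (R + 0)*(R - 10) = R*(-10 + R))
P = 14000108171/685500 (P = -138*(-10 - 138) + (-9374/(-10968) - 1648/1000) = -138*(-148) + (-9374*(-1/10968) - 1648*1/1000) = 20424 + (4687/5484 - 206/125) = 20424 - 543829/685500 = 14000108171/685500 ≈ 20423.)
11724 - P = 11724 - 1*14000108171/685500 = 11724 - 14000108171/685500 = -5963306171/685500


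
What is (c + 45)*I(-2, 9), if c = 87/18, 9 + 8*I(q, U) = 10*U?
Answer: 8073/16 ≈ 504.56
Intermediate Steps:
I(q, U) = -9/8 + 5*U/4 (I(q, U) = -9/8 + (10*U)/8 = -9/8 + 5*U/4)
c = 29/6 (c = 87*(1/18) = 29/6 ≈ 4.8333)
(c + 45)*I(-2, 9) = (29/6 + 45)*(-9/8 + (5/4)*9) = 299*(-9/8 + 45/4)/6 = (299/6)*(81/8) = 8073/16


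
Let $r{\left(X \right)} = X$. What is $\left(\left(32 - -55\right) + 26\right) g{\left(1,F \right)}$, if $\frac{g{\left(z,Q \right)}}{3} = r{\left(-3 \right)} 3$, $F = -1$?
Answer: $-3051$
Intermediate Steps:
$g{\left(z,Q \right)} = -27$ ($g{\left(z,Q \right)} = 3 \left(\left(-3\right) 3\right) = 3 \left(-9\right) = -27$)
$\left(\left(32 - -55\right) + 26\right) g{\left(1,F \right)} = \left(\left(32 - -55\right) + 26\right) \left(-27\right) = \left(\left(32 + 55\right) + 26\right) \left(-27\right) = \left(87 + 26\right) \left(-27\right) = 113 \left(-27\right) = -3051$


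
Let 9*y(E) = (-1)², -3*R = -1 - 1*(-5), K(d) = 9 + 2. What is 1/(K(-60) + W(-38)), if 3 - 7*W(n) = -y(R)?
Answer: 9/103 ≈ 0.087379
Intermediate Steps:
K(d) = 11
R = -4/3 (R = -(-1 - 1*(-5))/3 = -(-1 + 5)/3 = -⅓*4 = -4/3 ≈ -1.3333)
y(E) = ⅑ (y(E) = (⅑)*(-1)² = (⅑)*1 = ⅑)
W(n) = 4/9 (W(n) = 3/7 - (-1)/(7*9) = 3/7 - ⅐*(-⅑) = 3/7 + 1/63 = 4/9)
1/(K(-60) + W(-38)) = 1/(11 + 4/9) = 1/(103/9) = 9/103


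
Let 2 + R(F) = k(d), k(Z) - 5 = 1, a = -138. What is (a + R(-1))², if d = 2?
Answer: 17956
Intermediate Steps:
k(Z) = 6 (k(Z) = 5 + 1 = 6)
R(F) = 4 (R(F) = -2 + 6 = 4)
(a + R(-1))² = (-138 + 4)² = (-134)² = 17956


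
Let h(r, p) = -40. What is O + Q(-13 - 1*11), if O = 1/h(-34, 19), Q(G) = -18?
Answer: -721/40 ≈ -18.025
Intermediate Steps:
O = -1/40 (O = 1/(-40) = -1/40 ≈ -0.025000)
O + Q(-13 - 1*11) = -1/40 - 18 = -721/40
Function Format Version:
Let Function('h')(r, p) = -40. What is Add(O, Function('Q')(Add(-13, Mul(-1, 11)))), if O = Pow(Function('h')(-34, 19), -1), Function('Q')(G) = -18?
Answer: Rational(-721, 40) ≈ -18.025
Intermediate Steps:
O = Rational(-1, 40) (O = Pow(-40, -1) = Rational(-1, 40) ≈ -0.025000)
Add(O, Function('Q')(Add(-13, Mul(-1, 11)))) = Add(Rational(-1, 40), -18) = Rational(-721, 40)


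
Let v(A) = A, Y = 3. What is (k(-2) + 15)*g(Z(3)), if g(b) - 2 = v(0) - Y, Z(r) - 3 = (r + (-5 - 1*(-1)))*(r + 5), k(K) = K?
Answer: -13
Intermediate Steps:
Z(r) = 3 + (-4 + r)*(5 + r) (Z(r) = 3 + (r + (-5 - 1*(-1)))*(r + 5) = 3 + (r + (-5 + 1))*(5 + r) = 3 + (r - 4)*(5 + r) = 3 + (-4 + r)*(5 + r))
g(b) = -1 (g(b) = 2 + (0 - 1*3) = 2 + (0 - 3) = 2 - 3 = -1)
(k(-2) + 15)*g(Z(3)) = (-2 + 15)*(-1) = 13*(-1) = -13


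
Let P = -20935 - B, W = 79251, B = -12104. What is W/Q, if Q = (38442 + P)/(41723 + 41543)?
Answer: 6598913766/29611 ≈ 2.2285e+5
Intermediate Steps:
P = -8831 (P = -20935 - 1*(-12104) = -20935 + 12104 = -8831)
Q = 29611/83266 (Q = (38442 - 8831)/(41723 + 41543) = 29611/83266 ≈ 0.35562)
W/Q = 79251/(29611/83266) = 79251*(83266/29611) = 6598913766/29611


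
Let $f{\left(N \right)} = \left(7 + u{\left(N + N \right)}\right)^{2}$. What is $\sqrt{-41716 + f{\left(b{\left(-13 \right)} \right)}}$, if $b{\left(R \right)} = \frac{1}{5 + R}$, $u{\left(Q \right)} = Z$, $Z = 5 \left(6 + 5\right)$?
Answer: $12 i \sqrt{263} \approx 194.61 i$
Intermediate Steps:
$Z = 55$ ($Z = 5 \cdot 11 = 55$)
$u{\left(Q \right)} = 55$
$f{\left(N \right)} = 3844$ ($f{\left(N \right)} = \left(7 + 55\right)^{2} = 62^{2} = 3844$)
$\sqrt{-41716 + f{\left(b{\left(-13 \right)} \right)}} = \sqrt{-41716 + 3844} = \sqrt{-37872} = 12 i \sqrt{263}$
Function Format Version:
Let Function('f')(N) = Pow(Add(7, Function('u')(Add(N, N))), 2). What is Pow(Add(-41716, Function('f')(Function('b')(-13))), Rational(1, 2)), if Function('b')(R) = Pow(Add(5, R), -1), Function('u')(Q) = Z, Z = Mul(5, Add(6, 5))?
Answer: Mul(12, I, Pow(263, Rational(1, 2))) ≈ Mul(194.61, I)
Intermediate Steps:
Z = 55 (Z = Mul(5, 11) = 55)
Function('u')(Q) = 55
Function('f')(N) = 3844 (Function('f')(N) = Pow(Add(7, 55), 2) = Pow(62, 2) = 3844)
Pow(Add(-41716, Function('f')(Function('b')(-13))), Rational(1, 2)) = Pow(Add(-41716, 3844), Rational(1, 2)) = Pow(-37872, Rational(1, 2)) = Mul(12, I, Pow(263, Rational(1, 2)))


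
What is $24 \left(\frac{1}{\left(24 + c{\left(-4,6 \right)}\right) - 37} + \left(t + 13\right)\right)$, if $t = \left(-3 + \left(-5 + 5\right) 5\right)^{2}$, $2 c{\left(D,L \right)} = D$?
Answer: $\frac{2632}{5} \approx 526.4$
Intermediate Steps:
$c{\left(D,L \right)} = \frac{D}{2}$
$t = 9$ ($t = \left(-3 + 0 \cdot 5\right)^{2} = \left(-3 + 0\right)^{2} = \left(-3\right)^{2} = 9$)
$24 \left(\frac{1}{\left(24 + c{\left(-4,6 \right)}\right) - 37} + \left(t + 13\right)\right) = 24 \left(\frac{1}{\left(24 + \frac{1}{2} \left(-4\right)\right) - 37} + \left(9 + 13\right)\right) = 24 \left(\frac{1}{\left(24 - 2\right) - 37} + 22\right) = 24 \left(\frac{1}{22 - 37} + 22\right) = 24 \left(\frac{1}{-15} + 22\right) = 24 \left(- \frac{1}{15} + 22\right) = 24 \cdot \frac{329}{15} = \frac{2632}{5}$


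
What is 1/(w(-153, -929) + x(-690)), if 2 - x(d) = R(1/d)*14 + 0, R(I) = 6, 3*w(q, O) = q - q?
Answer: -1/82 ≈ -0.012195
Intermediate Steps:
w(q, O) = 0 (w(q, O) = (q - q)/3 = (1/3)*0 = 0)
x(d) = -82 (x(d) = 2 - (6*14 + 0) = 2 - (84 + 0) = 2 - 1*84 = 2 - 84 = -82)
1/(w(-153, -929) + x(-690)) = 1/(0 - 82) = 1/(-82) = -1/82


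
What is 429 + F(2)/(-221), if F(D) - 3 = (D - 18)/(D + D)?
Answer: 94810/221 ≈ 429.00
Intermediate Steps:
F(D) = 3 + (-18 + D)/(2*D) (F(D) = 3 + (D - 18)/(D + D) = 3 + (-18 + D)/((2*D)) = 3 + (-18 + D)*(1/(2*D)) = 3 + (-18 + D)/(2*D))
429 + F(2)/(-221) = 429 + (7/2 - 9/2)/(-221) = 429 + (7/2 - 9*1/2)*(-1/221) = 429 + (7/2 - 9/2)*(-1/221) = 429 - 1*(-1/221) = 429 + 1/221 = 94810/221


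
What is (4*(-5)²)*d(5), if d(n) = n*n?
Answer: 2500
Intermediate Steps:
d(n) = n²
(4*(-5)²)*d(5) = (4*(-5)²)*5² = (4*25)*25 = 100*25 = 2500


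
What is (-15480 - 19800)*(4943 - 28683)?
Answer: 837547200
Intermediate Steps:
(-15480 - 19800)*(4943 - 28683) = -35280*(-23740) = 837547200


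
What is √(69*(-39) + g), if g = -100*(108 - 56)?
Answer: I*√7891 ≈ 88.831*I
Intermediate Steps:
g = -5200 (g = -100*52 = -5200)
√(69*(-39) + g) = √(69*(-39) - 5200) = √(-2691 - 5200) = √(-7891) = I*√7891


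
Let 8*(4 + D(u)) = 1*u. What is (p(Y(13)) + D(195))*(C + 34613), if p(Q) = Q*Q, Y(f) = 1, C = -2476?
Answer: 5495427/8 ≈ 6.8693e+5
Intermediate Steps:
D(u) = -4 + u/8 (D(u) = -4 + (1*u)/8 = -4 + u/8)
p(Q) = Q**2
(p(Y(13)) + D(195))*(C + 34613) = (1**2 + (-4 + (1/8)*195))*(-2476 + 34613) = (1 + (-4 + 195/8))*32137 = (1 + 163/8)*32137 = (171/8)*32137 = 5495427/8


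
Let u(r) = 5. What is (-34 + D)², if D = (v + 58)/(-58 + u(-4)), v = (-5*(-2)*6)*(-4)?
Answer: 2624400/2809 ≈ 934.28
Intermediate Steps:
v = -240 (v = (10*6)*(-4) = 60*(-4) = -240)
D = 182/53 (D = (-240 + 58)/(-58 + 5) = -182/(-53) = -182*(-1/53) = 182/53 ≈ 3.4340)
(-34 + D)² = (-34 + 182/53)² = (-1620/53)² = 2624400/2809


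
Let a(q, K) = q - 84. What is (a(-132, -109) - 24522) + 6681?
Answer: -18057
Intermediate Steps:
a(q, K) = -84 + q
(a(-132, -109) - 24522) + 6681 = ((-84 - 132) - 24522) + 6681 = (-216 - 24522) + 6681 = -24738 + 6681 = -18057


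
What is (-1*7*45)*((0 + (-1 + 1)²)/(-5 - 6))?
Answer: 0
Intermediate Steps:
(-1*7*45)*((0 + (-1 + 1)²)/(-5 - 6)) = (-7*45)*((0 + 0²)/(-11)) = -315*(0 + 0)*(-1)/11 = -0*(-1)/11 = -315*0 = 0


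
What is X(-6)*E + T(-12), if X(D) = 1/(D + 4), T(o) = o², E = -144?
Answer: 216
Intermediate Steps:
X(D) = 1/(4 + D)
X(-6)*E + T(-12) = -144/(4 - 6) + (-12)² = -144/(-2) + 144 = -½*(-144) + 144 = 72 + 144 = 216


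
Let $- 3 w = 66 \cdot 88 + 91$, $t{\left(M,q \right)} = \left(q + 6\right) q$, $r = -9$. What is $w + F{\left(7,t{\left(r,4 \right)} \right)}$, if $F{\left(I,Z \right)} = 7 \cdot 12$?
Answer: $- \frac{5647}{3} \approx -1882.3$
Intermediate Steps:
$t{\left(M,q \right)} = q \left(6 + q\right)$ ($t{\left(M,q \right)} = \left(6 + q\right) q = q \left(6 + q\right)$)
$F{\left(I,Z \right)} = 84$
$w = - \frac{5899}{3}$ ($w = - \frac{66 \cdot 88 + 91}{3} = - \frac{5808 + 91}{3} = \left(- \frac{1}{3}\right) 5899 = - \frac{5899}{3} \approx -1966.3$)
$w + F{\left(7,t{\left(r,4 \right)} \right)} = - \frac{5899}{3} + 84 = - \frac{5647}{3}$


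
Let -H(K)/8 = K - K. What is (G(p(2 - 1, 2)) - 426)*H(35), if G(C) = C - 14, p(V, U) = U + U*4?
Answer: 0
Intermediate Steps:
p(V, U) = 5*U (p(V, U) = U + 4*U = 5*U)
H(K) = 0 (H(K) = -8*(K - K) = -8*0 = 0)
G(C) = -14 + C
(G(p(2 - 1, 2)) - 426)*H(35) = ((-14 + 5*2) - 426)*0 = ((-14 + 10) - 426)*0 = (-4 - 426)*0 = -430*0 = 0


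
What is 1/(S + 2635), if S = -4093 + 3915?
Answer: 1/2457 ≈ 0.00040700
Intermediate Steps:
S = -178
1/(S + 2635) = 1/(-178 + 2635) = 1/2457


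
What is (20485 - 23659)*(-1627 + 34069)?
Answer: -102970908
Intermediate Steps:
(20485 - 23659)*(-1627 + 34069) = -3174*32442 = -102970908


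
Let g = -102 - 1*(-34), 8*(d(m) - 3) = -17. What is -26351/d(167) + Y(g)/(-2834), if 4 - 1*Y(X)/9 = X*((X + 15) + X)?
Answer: -298455880/9919 ≈ -30089.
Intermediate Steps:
d(m) = 7/8 (d(m) = 3 + (1/8)*(-17) = 3 - 17/8 = 7/8)
g = -68 (g = -102 + 34 = -68)
Y(X) = 36 - 9*X*(15 + 2*X) (Y(X) = 36 - 9*X*((X + 15) + X) = 36 - 9*X*((15 + X) + X) = 36 - 9*X*(15 + 2*X))
-26351/d(167) + Y(g)/(-2834) = -26351/7/8 + (36 - 135*(-68) - 18*(-68)**2)/(-2834) = -26351*8/7 + (36 + 9180 - 18*4624)*(-1/2834) = -210808/7 + (36 + 9180 - 83232)*(-1/2834) = -210808/7 - 74016*(-1/2834) = -210808/7 + 37008/1417 = -298455880/9919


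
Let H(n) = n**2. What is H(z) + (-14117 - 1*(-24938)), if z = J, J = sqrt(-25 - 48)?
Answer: 10748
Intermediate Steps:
J = I*sqrt(73) (J = sqrt(-73) = I*sqrt(73) ≈ 8.544*I)
z = I*sqrt(73) ≈ 8.544*I
H(z) + (-14117 - 1*(-24938)) = (I*sqrt(73))**2 + (-14117 - 1*(-24938)) = -73 + (-14117 + 24938) = -73 + 10821 = 10748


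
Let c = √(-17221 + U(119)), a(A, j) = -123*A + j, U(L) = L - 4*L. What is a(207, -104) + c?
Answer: -25565 + I*√17578 ≈ -25565.0 + 132.58*I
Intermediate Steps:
U(L) = -3*L
a(A, j) = j - 123*A
c = I*√17578 (c = √(-17221 - 3*119) = √(-17221 - 357) = √(-17578) = I*√17578 ≈ 132.58*I)
a(207, -104) + c = (-104 - 123*207) + I*√17578 = (-104 - 25461) + I*√17578 = -25565 + I*√17578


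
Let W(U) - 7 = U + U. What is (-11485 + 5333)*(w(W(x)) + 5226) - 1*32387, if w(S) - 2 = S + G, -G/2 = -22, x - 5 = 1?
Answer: -32582619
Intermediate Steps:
x = 6 (x = 5 + 1 = 6)
G = 44 (G = -2*(-22) = 44)
W(U) = 7 + 2*U (W(U) = 7 + (U + U) = 7 + 2*U)
w(S) = 46 + S (w(S) = 2 + (S + 44) = 2 + (44 + S) = 46 + S)
(-11485 + 5333)*(w(W(x)) + 5226) - 1*32387 = (-11485 + 5333)*((46 + (7 + 2*6)) + 5226) - 1*32387 = -6152*((46 + (7 + 12)) + 5226) - 32387 = -6152*((46 + 19) + 5226) - 32387 = -6152*(65 + 5226) - 32387 = -6152*5291 - 32387 = -32550232 - 32387 = -32582619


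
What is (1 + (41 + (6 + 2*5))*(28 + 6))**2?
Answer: 3759721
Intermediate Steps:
(1 + (41 + (6 + 2*5))*(28 + 6))**2 = (1 + (41 + (6 + 10))*34)**2 = (1 + (41 + 16)*34)**2 = (1 + 57*34)**2 = (1 + 1938)**2 = 1939**2 = 3759721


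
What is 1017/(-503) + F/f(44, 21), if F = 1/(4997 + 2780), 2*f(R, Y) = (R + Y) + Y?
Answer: -340095484/168208733 ≈ -2.0219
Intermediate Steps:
f(R, Y) = Y + R/2 (f(R, Y) = ((R + Y) + Y)/2 = (R + 2*Y)/2 = Y + R/2)
F = 1/7777 ≈ 0.00012858
1017/(-503) + F/f(44, 21) = 1017/(-503) + 1/(7777*(21 + (1/2)*44)) = 1017*(-1/503) + 1/(7777*(21 + 22)) = -1017/503 + (1/7777)/43 = -1017/503 + (1/7777)*(1/43) = -1017/503 + 1/334411 = -340095484/168208733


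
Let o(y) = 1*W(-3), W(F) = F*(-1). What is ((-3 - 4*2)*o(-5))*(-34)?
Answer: 1122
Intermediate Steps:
W(F) = -F
o(y) = 3 (o(y) = 1*(-1*(-3)) = 1*3 = 3)
((-3 - 4*2)*o(-5))*(-34) = ((-3 - 4*2)*3)*(-34) = ((-3 - 8)*3)*(-34) = -11*3*(-34) = -33*(-34) = 1122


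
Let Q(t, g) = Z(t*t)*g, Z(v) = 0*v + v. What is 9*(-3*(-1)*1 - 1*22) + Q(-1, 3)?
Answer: -168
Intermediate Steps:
Z(v) = v (Z(v) = 0 + v = v)
Q(t, g) = g*t**2 (Q(t, g) = (t*t)*g = t**2*g = g*t**2)
9*(-3*(-1)*1 - 1*22) + Q(-1, 3) = 9*(-3*(-1)*1 - 1*22) + 3*(-1)**2 = 9*(3*1 - 22) + 3*1 = 9*(3 - 22) + 3 = 9*(-19) + 3 = -171 + 3 = -168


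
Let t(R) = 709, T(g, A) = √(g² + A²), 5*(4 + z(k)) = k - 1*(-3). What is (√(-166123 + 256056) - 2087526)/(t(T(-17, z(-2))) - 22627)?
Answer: 347921/3653 - √89933/21918 ≈ 95.229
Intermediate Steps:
z(k) = -17/5 + k/5 (z(k) = -4 + (k - 1*(-3))/5 = -4 + (k + 3)/5 = -4 + (3 + k)/5 = -4 + (⅗ + k/5) = -17/5 + k/5)
T(g, A) = √(A² + g²)
(√(-166123 + 256056) - 2087526)/(t(T(-17, z(-2))) - 22627) = (√(-166123 + 256056) - 2087526)/(709 - 22627) = (√89933 - 2087526)/(-21918) = (-2087526 + √89933)*(-1/21918) = 347921/3653 - √89933/21918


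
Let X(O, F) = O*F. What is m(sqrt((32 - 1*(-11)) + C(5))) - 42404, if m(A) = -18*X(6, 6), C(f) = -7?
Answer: -43052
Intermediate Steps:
X(O, F) = F*O
m(A) = -648 (m(A) = -108*6 = -18*36 = -648)
m(sqrt((32 - 1*(-11)) + C(5))) - 42404 = -648 - 42404 = -43052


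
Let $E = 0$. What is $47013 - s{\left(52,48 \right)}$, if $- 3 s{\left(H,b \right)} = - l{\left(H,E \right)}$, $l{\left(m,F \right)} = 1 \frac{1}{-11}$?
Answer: $\frac{1551430}{33} \approx 47013.0$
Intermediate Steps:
$l{\left(m,F \right)} = - \frac{1}{11}$ ($l{\left(m,F \right)} = 1 \left(- \frac{1}{11}\right) = - \frac{1}{11}$)
$s{\left(H,b \right)} = - \frac{1}{33}$ ($s{\left(H,b \right)} = - \frac{\left(-1\right) \left(- \frac{1}{11}\right)}{3} = \left(- \frac{1}{3}\right) \frac{1}{11} = - \frac{1}{33}$)
$47013 - s{\left(52,48 \right)} = 47013 - - \frac{1}{33} = 47013 + \frac{1}{33} = \frac{1551430}{33}$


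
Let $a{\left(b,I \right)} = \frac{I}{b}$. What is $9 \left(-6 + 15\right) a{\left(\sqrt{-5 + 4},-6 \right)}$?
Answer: $486 i \approx 486.0 i$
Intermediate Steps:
$9 \left(-6 + 15\right) a{\left(\sqrt{-5 + 4},-6 \right)} = 9 \left(-6 + 15\right) \left(- \frac{6}{\sqrt{-5 + 4}}\right) = 9 \cdot 9 \left(- \frac{6}{\sqrt{-1}}\right) = 81 \left(- \frac{6}{i}\right) = 81 \left(- 6 \left(- i\right)\right) = 81 \cdot 6 i = 486 i$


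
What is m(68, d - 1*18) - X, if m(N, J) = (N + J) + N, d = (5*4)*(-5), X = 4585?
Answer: -4567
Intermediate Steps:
d = -100 (d = 20*(-5) = -100)
m(N, J) = J + 2*N (m(N, J) = (J + N) + N = J + 2*N)
m(68, d - 1*18) - X = ((-100 - 1*18) + 2*68) - 1*4585 = ((-100 - 18) + 136) - 4585 = (-118 + 136) - 4585 = 18 - 4585 = -4567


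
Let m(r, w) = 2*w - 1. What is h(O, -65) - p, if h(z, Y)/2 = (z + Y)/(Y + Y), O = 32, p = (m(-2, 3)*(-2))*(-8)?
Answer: -5167/65 ≈ -79.492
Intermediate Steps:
m(r, w) = -1 + 2*w
p = 80 (p = ((-1 + 2*3)*(-2))*(-8) = ((-1 + 6)*(-2))*(-8) = (5*(-2))*(-8) = -10*(-8) = 80)
h(z, Y) = (Y + z)/Y (h(z, Y) = 2*((z + Y)/(Y + Y)) = 2*((Y + z)/((2*Y))) = 2*((Y + z)*(1/(2*Y))) = 2*((Y + z)/(2*Y)) = (Y + z)/Y)
h(O, -65) - p = (-65 + 32)/(-65) - 1*80 = -1/65*(-33) - 80 = 33/65 - 80 = -5167/65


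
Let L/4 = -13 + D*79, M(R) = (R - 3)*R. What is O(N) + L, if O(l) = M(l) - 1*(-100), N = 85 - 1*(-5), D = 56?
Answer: 25574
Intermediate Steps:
N = 90 (N = 85 + 5 = 90)
M(R) = R*(-3 + R) (M(R) = (-3 + R)*R = R*(-3 + R))
L = 17644 (L = 4*(-13 + 56*79) = 4*(-13 + 4424) = 4*4411 = 17644)
O(l) = 100 + l*(-3 + l) (O(l) = l*(-3 + l) - 1*(-100) = l*(-3 + l) + 100 = 100 + l*(-3 + l))
O(N) + L = (100 + 90*(-3 + 90)) + 17644 = (100 + 90*87) + 17644 = (100 + 7830) + 17644 = 7930 + 17644 = 25574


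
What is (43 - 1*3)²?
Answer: 1600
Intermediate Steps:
(43 - 1*3)² = (43 - 3)² = 40² = 1600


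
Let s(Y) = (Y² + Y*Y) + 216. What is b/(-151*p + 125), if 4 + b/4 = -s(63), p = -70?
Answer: -32632/10695 ≈ -3.0511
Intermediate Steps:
s(Y) = 216 + 2*Y² (s(Y) = (Y² + Y²) + 216 = 2*Y² + 216 = 216 + 2*Y²)
b = -32632 (b = -16 + 4*(-(216 + 2*63²)) = -16 + 4*(-(216 + 2*3969)) = -16 + 4*(-(216 + 7938)) = -16 + 4*(-1*8154) = -16 + 4*(-8154) = -16 - 32616 = -32632)
b/(-151*p + 125) = -32632/(-151*(-70) + 125) = -32632/(10570 + 125) = -32632/10695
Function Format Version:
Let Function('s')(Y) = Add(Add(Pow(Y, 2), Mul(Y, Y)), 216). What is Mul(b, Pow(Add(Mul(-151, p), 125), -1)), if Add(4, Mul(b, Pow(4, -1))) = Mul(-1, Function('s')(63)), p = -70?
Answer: Rational(-32632, 10695) ≈ -3.0511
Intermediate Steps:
Function('s')(Y) = Add(216, Mul(2, Pow(Y, 2))) (Function('s')(Y) = Add(Add(Pow(Y, 2), Pow(Y, 2)), 216) = Add(Mul(2, Pow(Y, 2)), 216) = Add(216, Mul(2, Pow(Y, 2))))
b = -32632 (b = Add(-16, Mul(4, Mul(-1, Add(216, Mul(2, Pow(63, 2)))))) = Add(-16, Mul(4, Mul(-1, Add(216, Mul(2, 3969))))) = Add(-16, Mul(4, Mul(-1, Add(216, 7938)))) = Add(-16, Mul(4, Mul(-1, 8154))) = Add(-16, Mul(4, -8154)) = Add(-16, -32616) = -32632)
Mul(b, Pow(Add(Mul(-151, p), 125), -1)) = Mul(-32632, Pow(Add(Mul(-151, -70), 125), -1)) = Mul(-32632, Pow(Add(10570, 125), -1)) = Mul(-32632, Pow(10695, -1)) = Mul(-32632, Rational(1, 10695)) = Rational(-32632, 10695)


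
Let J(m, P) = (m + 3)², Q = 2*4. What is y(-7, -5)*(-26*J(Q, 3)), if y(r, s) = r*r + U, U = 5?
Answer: -169884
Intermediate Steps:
Q = 8
J(m, P) = (3 + m)²
y(r, s) = 5 + r² (y(r, s) = r*r + 5 = r² + 5 = 5 + r²)
y(-7, -5)*(-26*J(Q, 3)) = (5 + (-7)²)*(-26*(3 + 8)²) = (5 + 49)*(-26*11²) = 54*(-26*121) = 54*(-3146) = -169884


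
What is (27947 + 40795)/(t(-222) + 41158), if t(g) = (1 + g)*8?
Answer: 11457/6565 ≈ 1.7452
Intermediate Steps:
t(g) = 8 + 8*g
(27947 + 40795)/(t(-222) + 41158) = (27947 + 40795)/((8 + 8*(-222)) + 41158) = 68742/((8 - 1776) + 41158) = 68742/(-1768 + 41158) = 68742/39390 = 68742*(1/39390) = 11457/6565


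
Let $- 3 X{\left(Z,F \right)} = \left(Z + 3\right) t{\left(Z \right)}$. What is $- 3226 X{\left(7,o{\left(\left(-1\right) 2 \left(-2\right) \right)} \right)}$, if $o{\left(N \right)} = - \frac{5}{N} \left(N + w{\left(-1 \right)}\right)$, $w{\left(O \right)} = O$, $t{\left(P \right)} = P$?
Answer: $\frac{225820}{3} \approx 75273.0$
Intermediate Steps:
$o{\left(N \right)} = - \frac{5 \left(-1 + N\right)}{N}$ ($o{\left(N \right)} = - \frac{5}{N} \left(N - 1\right) = - \frac{5}{N} \left(-1 + N\right) = - \frac{5 \left(-1 + N\right)}{N}$)
$X{\left(Z,F \right)} = - \frac{Z \left(3 + Z\right)}{3}$ ($X{\left(Z,F \right)} = - \frac{\left(Z + 3\right) Z}{3} = - \frac{\left(3 + Z\right) Z}{3} = - \frac{Z \left(3 + Z\right)}{3}$)
$- 3226 X{\left(7,o{\left(\left(-1\right) 2 \left(-2\right) \right)} \right)} = - 3226 \left(\left(- \frac{1}{3}\right) 7 \left(3 + 7\right)\right) = - 3226 \left(\left(- \frac{1}{3}\right) 7 \cdot 10\right) = \left(-3226\right) \left(- \frac{70}{3}\right) = \frac{225820}{3}$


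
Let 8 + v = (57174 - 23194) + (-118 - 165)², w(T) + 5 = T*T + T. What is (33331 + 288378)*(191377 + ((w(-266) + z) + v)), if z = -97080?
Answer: 89706302687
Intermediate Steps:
w(T) = -5 + T + T² (w(T) = -5 + (T*T + T) = -5 + (T² + T) = -5 + (T + T²) = -5 + T + T²)
v = 114061 (v = -8 + ((57174 - 23194) + (-118 - 165)²) = -8 + (33980 + (-283)²) = -8 + (33980 + 80089) = -8 + 114069 = 114061)
(33331 + 288378)*(191377 + ((w(-266) + z) + v)) = (33331 + 288378)*(191377 + (((-5 - 266 + (-266)²) - 97080) + 114061)) = 321709*(191377 + (((-5 - 266 + 70756) - 97080) + 114061)) = 321709*(191377 + ((70485 - 97080) + 114061)) = 321709*(191377 + (-26595 + 114061)) = 321709*(191377 + 87466) = 321709*278843 = 89706302687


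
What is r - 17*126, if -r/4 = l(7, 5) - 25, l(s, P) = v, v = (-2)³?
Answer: -2010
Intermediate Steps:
v = -8
l(s, P) = -8
r = 132 (r = -4*(-8 - 25) = -4*(-33) = 132)
r - 17*126 = 132 - 17*126 = 132 - 2142 = -2010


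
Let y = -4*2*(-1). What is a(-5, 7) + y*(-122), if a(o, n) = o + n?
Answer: -974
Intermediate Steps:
a(o, n) = n + o
y = 8 (y = -8*(-1) = 8)
a(-5, 7) + y*(-122) = (7 - 5) + 8*(-122) = 2 - 976 = -974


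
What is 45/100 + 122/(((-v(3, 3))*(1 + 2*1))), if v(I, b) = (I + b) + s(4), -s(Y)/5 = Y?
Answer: 1409/420 ≈ 3.3548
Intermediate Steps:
s(Y) = -5*Y
v(I, b) = -20 + I + b (v(I, b) = (I + b) - 5*4 = (I + b) - 20 = -20 + I + b)
45/100 + 122/(((-v(3, 3))*(1 + 2*1))) = 45/100 + 122/(((-(-20 + 3 + 3))*(1 + 2*1))) = 45*(1/100) + 122/(((-1*(-14))*(1 + 2))) = 9/20 + 122/((14*3)) = 9/20 + 122/42 = 9/20 + 122*(1/42) = 9/20 + 61/21 = 1409/420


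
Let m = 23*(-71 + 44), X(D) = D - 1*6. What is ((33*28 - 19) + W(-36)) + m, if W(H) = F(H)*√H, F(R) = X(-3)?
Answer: 284 - 54*I ≈ 284.0 - 54.0*I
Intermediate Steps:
X(D) = -6 + D (X(D) = D - 6 = -6 + D)
F(R) = -9 (F(R) = -6 - 3 = -9)
W(H) = -9*√H
m = -621 (m = 23*(-27) = -621)
((33*28 - 19) + W(-36)) + m = ((33*28 - 19) - 54*I) - 621 = ((924 - 19) - 54*I) - 621 = (905 - 54*I) - 621 = 284 - 54*I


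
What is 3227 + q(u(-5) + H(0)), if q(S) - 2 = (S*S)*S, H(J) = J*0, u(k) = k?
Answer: 3104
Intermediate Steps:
H(J) = 0
q(S) = 2 + S**3 (q(S) = 2 + (S*S)*S = 2 + S**2*S = 2 + S**3)
3227 + q(u(-5) + H(0)) = 3227 + (2 + (-5 + 0)**3) = 3227 + (2 + (-5)**3) = 3227 + (2 - 125) = 3227 - 123 = 3104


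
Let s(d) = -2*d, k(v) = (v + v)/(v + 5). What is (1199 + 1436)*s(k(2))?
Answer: -21080/7 ≈ -3011.4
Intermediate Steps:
k(v) = 2*v/(5 + v) (k(v) = (2*v)/(5 + v) = 2*v/(5 + v))
(1199 + 1436)*s(k(2)) = (1199 + 1436)*(-4*2/(5 + 2)) = 2635*(-4*2/7) = 2635*(-2*4/7) = 2635*(-8/7) = -21080/7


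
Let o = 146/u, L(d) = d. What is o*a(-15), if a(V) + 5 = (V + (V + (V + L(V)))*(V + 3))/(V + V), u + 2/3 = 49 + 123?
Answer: -9855/514 ≈ -19.173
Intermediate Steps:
u = 514/3 (u = -⅔ + (49 + 123) = -⅔ + 172 = 514/3 ≈ 171.33)
a(V) = -5 + (V + 3*V*(3 + V))/(2*V) (a(V) = -5 + (V + (V + (V + V))*(V + 3))/(V + V) = -5 + (V + (V + 2*V)*(3 + V))/((2*V)) = -5 + (V + (3*V)*(3 + V))*(1/(2*V)) = -5 + (V + 3*V*(3 + V))*(1/(2*V)) = -5 + (V + 3*V*(3 + V))/(2*V))
o = 219/257 (o = 146/(514/3) = 146*(3/514) = 219/257 ≈ 0.85214)
o*a(-15) = 219*((3/2)*(-15))/257 = (219/257)*(-45/2) = -9855/514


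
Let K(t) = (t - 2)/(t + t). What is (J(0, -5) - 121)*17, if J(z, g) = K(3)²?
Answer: -74035/36 ≈ -2056.5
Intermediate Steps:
K(t) = (-2 + t)/(2*t) (K(t) = (-2 + t)/((2*t)) = (-2 + t)*(1/(2*t)) = (-2 + t)/(2*t))
J(z, g) = 1/36 (J(z, g) = ((½)*(-2 + 3)/3)² = ((½)*(⅓)*1)² = (⅙)² = 1/36)
(J(0, -5) - 121)*17 = (1/36 - 121)*17 = -4355/36*17 = -74035/36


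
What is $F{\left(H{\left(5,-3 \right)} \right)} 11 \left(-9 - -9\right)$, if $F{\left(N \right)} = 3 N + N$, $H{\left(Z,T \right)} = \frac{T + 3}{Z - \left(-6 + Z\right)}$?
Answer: $0$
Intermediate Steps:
$H{\left(Z,T \right)} = \frac{1}{2} + \frac{T}{6}$ ($H{\left(Z,T \right)} = \frac{3 + T}{6} = \left(3 + T\right) \frac{1}{6} = \frac{1}{2} + \frac{T}{6}$)
$F{\left(N \right)} = 4 N$
$F{\left(H{\left(5,-3 \right)} \right)} 11 \left(-9 - -9\right) = 4 \left(\frac{1}{2} + \frac{1}{6} \left(-3\right)\right) 11 \left(-9 - -9\right) = 4 \left(\frac{1}{2} - \frac{1}{2}\right) 11 \left(-9 + 9\right) = 4 \cdot 0 \cdot 11 \cdot 0 = 0 \cdot 11 \cdot 0 = 0 \cdot 0 = 0$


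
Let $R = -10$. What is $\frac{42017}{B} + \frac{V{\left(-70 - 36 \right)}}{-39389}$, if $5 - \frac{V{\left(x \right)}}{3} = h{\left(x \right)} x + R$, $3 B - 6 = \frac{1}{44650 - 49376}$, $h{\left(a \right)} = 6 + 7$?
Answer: $\frac{3352082777367}{159553585} \approx 21009.0$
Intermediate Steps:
$h{\left(a \right)} = 13$
$B = \frac{28355}{14178}$ ($B = 2 + \frac{1}{3 \left(44650 - 49376\right)} = 2 + \frac{1}{3 \left(-4726\right)} = 2 + \frac{1}{3} \left(- \frac{1}{4726}\right) = 2 - \frac{1}{14178} = \frac{28355}{14178} \approx 1.9999$)
$V{\left(x \right)} = 45 - 39 x$ ($V{\left(x \right)} = 15 - 3 \left(13 x - 10\right) = 15 - 3 \left(-10 + 13 x\right) = 15 - \left(-30 + 39 x\right) = 45 - 39 x$)
$\frac{42017}{B} + \frac{V{\left(-70 - 36 \right)}}{-39389} = \frac{42017}{\frac{28355}{14178}} + \frac{45 - 39 \left(-70 - 36\right)}{-39389} = 42017 \cdot \frac{14178}{28355} + \left(45 - -4134\right) \left(- \frac{1}{39389}\right) = \frac{595717026}{28355} + \left(45 + 4134\right) \left(- \frac{1}{39389}\right) = \frac{595717026}{28355} + 4179 \left(- \frac{1}{39389}\right) = \frac{595717026}{28355} - \frac{597}{5627} = \frac{3352082777367}{159553585}$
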